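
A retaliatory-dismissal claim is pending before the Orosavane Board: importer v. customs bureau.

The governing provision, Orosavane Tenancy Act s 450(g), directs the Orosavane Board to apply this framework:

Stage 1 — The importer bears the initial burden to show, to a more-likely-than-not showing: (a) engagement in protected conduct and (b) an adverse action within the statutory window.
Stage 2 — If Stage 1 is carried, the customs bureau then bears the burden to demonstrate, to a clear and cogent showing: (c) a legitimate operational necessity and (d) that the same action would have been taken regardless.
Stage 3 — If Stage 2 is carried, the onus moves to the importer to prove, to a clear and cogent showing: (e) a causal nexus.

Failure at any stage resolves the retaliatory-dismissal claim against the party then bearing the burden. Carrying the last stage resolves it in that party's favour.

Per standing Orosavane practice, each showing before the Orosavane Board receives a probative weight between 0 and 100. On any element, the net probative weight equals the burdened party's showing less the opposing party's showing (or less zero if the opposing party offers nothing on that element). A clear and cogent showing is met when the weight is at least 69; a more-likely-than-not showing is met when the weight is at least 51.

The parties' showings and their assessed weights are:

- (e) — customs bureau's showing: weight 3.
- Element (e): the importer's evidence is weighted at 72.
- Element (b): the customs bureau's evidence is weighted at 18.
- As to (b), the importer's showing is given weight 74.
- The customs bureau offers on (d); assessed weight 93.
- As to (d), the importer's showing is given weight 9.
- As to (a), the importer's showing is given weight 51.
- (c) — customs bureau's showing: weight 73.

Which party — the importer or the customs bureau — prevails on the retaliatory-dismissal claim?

At Stage 1 the importer must meet a more-likely-than-not showing (weight is at least 51): on (a) the weight is 51, which does reach 51, so (a) meets the standard; on (b) the weight is 74 less the opposing 18 gives net 56, ≥ 51, so (b) meets the standard.
  Stage 1 is satisfied; the onus moves to the customs bureau.
At Stage 2 the customs bureau must meet a clear and cogent showing (weight is at least 69): on (c) the weight is 73, which does reach 69, so (c) meets the standard; on (d) the weight is 93 less the opposing 9 gives net 84, ≥ 69, so (d) meets the standard.
  Stage 2 is satisfied; the onus moves to the importer.
At Stage 3 the importer must meet a clear and cogent showing (weight is at least 69): on (e) the weight is 72 less the opposing 3 gives net 69, ≥ 69, so (e) meets the standard.
  Stage 3 carried; the final stage is satisfied.
All stages carried — the importer prevails.

importer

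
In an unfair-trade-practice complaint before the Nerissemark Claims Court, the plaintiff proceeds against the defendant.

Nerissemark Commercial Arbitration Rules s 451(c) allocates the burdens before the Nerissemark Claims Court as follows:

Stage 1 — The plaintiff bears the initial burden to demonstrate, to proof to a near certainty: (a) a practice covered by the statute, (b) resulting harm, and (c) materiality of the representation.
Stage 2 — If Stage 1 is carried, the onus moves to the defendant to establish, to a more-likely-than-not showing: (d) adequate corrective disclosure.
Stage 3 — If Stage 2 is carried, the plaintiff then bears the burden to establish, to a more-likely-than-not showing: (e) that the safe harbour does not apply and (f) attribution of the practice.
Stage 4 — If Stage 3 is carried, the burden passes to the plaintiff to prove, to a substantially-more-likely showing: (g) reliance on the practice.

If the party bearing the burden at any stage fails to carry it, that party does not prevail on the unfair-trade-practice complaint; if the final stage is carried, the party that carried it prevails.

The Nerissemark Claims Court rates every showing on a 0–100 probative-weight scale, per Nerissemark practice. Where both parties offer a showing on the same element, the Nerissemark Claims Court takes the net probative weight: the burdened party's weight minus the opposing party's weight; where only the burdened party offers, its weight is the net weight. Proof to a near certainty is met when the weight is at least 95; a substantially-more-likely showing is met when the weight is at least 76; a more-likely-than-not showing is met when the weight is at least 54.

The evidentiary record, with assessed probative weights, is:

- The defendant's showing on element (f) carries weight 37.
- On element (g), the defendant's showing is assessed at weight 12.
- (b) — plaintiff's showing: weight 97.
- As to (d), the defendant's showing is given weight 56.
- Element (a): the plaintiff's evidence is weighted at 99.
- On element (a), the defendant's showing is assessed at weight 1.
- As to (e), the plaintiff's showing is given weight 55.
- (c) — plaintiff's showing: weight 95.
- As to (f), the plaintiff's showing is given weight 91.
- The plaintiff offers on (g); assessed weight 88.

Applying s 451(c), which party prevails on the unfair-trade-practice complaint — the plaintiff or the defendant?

At Stage 1 the plaintiff must meet proof to a near certainty (weight is at least 95): on (a) the weight is 99 less the opposing 1 gives net 98, which does reach 95, so (a) meets the standard; on (b) the weight is 97, which does reach 95, so (b) meets the standard; on (c) the weight is 95, which does reach 95, so (c) meets the standard.
  Stage 1 is satisfied; the onus moves to the defendant.
At Stage 2 the defendant must meet a more-likely-than-not showing (weight is at least 54): on (d) the weight is 56, ≥ 54, so (d) meets the standard.
  Stage 2 is satisfied; the onus moves to the plaintiff.
At Stage 3 the plaintiff must meet a more-likely-than-not showing (weight is at least 54): on (e) the weight is 55, ≥ 54, so (e) meets the standard; on (f) the weight is 91 less the opposing 37 gives net 54, ≥ 54, so (f) meets the standard.
  All elements met. The plaintiff retains the burden for Stage 4.
At Stage 4 the plaintiff must meet a substantially-more-likely showing (weight is at least 76): on (g) the weight is 88 less the opposing 12 gives net 76, ≥ 76, so (g) meets the standard.
  All elements met at the final stage.
All stages carried — the plaintiff prevails.

plaintiff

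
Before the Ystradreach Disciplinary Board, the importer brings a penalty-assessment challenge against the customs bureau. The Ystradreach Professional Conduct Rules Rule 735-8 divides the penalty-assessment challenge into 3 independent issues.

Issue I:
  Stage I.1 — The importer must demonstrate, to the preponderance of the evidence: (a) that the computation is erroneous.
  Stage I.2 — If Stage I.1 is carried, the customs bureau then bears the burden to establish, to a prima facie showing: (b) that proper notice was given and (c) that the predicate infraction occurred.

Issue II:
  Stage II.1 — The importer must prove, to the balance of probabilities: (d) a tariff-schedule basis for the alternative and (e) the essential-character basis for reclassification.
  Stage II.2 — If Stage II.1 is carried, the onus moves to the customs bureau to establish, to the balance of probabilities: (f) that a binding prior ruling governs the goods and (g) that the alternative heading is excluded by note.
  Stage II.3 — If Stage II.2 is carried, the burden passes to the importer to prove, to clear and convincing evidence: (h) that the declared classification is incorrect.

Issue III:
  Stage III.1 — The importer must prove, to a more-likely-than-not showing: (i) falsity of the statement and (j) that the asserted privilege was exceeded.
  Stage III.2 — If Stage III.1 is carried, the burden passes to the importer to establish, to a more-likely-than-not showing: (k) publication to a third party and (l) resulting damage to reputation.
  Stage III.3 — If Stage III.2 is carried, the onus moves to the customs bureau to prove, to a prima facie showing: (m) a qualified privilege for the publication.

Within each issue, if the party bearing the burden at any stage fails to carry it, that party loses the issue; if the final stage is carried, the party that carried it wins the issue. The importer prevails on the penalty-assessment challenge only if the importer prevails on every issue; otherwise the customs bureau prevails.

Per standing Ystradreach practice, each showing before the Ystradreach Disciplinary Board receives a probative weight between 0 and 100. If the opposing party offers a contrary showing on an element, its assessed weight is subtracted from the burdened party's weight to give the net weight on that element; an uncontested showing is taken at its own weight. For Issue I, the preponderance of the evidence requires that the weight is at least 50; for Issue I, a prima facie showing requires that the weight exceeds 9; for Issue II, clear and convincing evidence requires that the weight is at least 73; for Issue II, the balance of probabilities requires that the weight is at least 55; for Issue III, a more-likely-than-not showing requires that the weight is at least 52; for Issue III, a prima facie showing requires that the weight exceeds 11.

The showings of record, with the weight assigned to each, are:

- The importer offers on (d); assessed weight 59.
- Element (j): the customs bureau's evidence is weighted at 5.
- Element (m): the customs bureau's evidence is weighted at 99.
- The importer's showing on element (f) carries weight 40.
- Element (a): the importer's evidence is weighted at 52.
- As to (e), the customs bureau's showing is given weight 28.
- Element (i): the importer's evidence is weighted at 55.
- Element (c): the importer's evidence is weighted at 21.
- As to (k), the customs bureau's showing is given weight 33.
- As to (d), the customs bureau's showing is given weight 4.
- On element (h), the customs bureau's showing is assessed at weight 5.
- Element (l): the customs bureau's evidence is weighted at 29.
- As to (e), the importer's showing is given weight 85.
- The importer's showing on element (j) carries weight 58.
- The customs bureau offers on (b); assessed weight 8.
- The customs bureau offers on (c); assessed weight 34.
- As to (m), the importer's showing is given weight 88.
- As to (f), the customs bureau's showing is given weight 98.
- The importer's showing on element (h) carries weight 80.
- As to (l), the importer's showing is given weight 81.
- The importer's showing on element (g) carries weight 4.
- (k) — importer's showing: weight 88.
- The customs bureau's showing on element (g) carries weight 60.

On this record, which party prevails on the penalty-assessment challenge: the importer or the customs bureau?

— Issue I —
Stage I.1 (importer, the preponderance of the evidence, weight is at least 50): (a) 52 ≥ 50 — meets.
  The importer carries Stage I.1; the customs bureau now bears the burden.
Stage I.2 (customs bureau, a prima facie showing, weight exceeds 9): (b) 8 ≤ 9 — fails; (c) net 34−21=13 > 9 — meets.
  The customs bureau does not carry Stage I.2.
So the importer prevails on this issue.
— Issue II —
Stage II.1 (importer, the balance of probabilities, weight is at least 55): (d) net 59−4=55 ≥ 55 — meets; (e) net 85−28=57 ≥ 55 — meets.
  Stage II.1 carried; the burden shifts to the customs bureau.
Stage II.2 (customs bureau, the balance of probabilities, weight is at least 55): (f) net 98−40=58 ≥ 55 — meets; (g) net 60−4=56 ≥ 55 — meets.
  Stage II.2 carried; the burden shifts to the importer.
Stage II.3 (importer, clear and convincing evidence, weight is at least 73): (h) net 80−5=75 ≥ 73 — meets.
  Stage II.3 carried; the final stage is satisfied.
With every stage satisfied, the importer prevails on this issue.
— Issue III —
At Stage III.1 the importer must meet a more-likely-than-not showing (weight is at least 52): on (i) the weight is 55, which does reach 52, so (i) meets the standard; on (j) the weight is 58 less the opposing 5 gives net 53, which does reach 52, so (j) meets the standard.
  All elements met. The importer retains the burden for Stage III.2.
At Stage III.2 the importer must meet a more-likely-than-not showing (weight is at least 52): on (k) the weight is 88 less the opposing 33 gives net 55, ≥ 52, so (k) meets the standard; on (l) the weight is 81 less the opposing 29 gives net 52, which does reach 52, so (l) meets the standard.
  Stage III.2 is satisfied; the onus moves to the customs bureau.
At Stage III.3 the customs bureau must meet a prima facie showing (weight exceeds 11): on (m) the weight is 99 less the opposing 88 gives net 11, ≤ 11, so (m) does not meet the standard.
  The customs bureau does not carry Stage III.3.
So the importer prevails on this issue.
Per-issue: Issue I → importer; Issue II → importer; Issue III → importer. The importer must prevail on every issue; overall, the importer prevails.

importer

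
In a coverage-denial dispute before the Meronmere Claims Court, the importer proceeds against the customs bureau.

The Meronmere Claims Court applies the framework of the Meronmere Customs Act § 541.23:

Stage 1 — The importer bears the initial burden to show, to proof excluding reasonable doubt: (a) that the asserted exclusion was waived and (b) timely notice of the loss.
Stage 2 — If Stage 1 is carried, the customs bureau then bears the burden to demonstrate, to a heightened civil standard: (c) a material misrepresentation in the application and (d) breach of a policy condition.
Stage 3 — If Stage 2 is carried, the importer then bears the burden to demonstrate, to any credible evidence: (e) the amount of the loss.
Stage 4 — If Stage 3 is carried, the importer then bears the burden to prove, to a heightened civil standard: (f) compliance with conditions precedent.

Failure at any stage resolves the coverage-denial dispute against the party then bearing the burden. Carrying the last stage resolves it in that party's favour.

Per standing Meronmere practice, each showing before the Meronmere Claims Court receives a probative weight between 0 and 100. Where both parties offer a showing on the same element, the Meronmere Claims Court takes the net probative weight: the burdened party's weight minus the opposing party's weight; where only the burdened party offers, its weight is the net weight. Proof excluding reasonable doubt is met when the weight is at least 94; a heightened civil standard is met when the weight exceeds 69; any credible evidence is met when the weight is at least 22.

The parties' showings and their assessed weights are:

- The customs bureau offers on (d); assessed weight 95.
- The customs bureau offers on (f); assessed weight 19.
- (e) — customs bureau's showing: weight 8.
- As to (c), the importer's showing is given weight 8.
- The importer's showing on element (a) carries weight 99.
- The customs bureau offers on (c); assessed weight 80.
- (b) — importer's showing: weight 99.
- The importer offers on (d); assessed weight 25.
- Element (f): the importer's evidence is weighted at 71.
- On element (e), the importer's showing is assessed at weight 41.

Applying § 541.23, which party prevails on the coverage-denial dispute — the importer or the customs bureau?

Stage 1 (importer, proof excluding reasonable doubt, weight is at least 94): (a) 99 ≥ 94 — meets; (b) 99 ≥ 94 — meets.
  All elements met. The burden passes to the customs bureau.
Stage 2 (customs bureau, a heightened civil standard, weight exceeds 69): (c) net 80−8=72 > 69 — meets; (d) net 95−25=70 > 69 — meets.
  All elements met. The burden passes to the importer.
Stage 3 (importer, any credible evidence, weight is at least 22): (e) net 41−8=33 ≥ 22 — meets.
  Stage 3 is satisfied; the importer continues to bear the burden.
Stage 4 (importer, a heightened civil standard, weight exceeds 69): (f) net 71−19=52 ≤ 69 — fails.
  The importer does not carry Stage 4.
The customs bureau prevails.

customs bureau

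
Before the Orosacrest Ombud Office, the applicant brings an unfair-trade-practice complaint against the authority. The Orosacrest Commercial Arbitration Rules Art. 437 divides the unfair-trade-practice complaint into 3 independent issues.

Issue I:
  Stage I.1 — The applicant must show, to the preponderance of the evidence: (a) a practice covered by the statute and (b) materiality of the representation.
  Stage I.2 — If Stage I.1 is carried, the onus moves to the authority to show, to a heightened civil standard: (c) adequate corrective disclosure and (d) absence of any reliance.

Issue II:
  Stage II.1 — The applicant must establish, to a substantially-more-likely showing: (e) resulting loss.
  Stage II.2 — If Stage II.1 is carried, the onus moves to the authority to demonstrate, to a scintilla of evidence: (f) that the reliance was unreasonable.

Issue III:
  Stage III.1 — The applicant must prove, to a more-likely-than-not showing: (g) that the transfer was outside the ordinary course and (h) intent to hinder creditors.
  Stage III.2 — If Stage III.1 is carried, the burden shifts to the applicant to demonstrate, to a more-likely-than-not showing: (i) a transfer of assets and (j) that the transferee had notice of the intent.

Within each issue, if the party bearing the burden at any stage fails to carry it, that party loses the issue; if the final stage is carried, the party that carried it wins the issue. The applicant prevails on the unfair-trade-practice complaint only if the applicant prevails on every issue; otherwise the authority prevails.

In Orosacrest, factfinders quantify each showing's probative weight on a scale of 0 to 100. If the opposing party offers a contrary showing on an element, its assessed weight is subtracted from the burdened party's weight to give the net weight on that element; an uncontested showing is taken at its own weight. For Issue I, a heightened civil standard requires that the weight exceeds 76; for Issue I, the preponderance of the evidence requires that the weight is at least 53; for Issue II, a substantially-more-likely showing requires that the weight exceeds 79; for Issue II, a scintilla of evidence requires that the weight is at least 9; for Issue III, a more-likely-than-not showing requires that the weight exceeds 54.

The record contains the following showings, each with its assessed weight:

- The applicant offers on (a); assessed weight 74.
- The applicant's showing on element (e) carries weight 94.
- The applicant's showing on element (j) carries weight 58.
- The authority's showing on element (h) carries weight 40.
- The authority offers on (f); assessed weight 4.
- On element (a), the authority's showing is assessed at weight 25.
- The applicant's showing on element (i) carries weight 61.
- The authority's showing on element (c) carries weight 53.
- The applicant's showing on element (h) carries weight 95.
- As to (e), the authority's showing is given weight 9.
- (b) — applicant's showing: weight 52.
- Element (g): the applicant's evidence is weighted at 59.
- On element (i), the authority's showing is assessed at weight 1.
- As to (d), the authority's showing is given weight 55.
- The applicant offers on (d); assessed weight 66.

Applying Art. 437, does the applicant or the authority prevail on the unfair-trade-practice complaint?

— Issue I —
At Stage I.1 the applicant must meet the preponderance of the evidence (weight is at least 53): on (a) the weight is 74 less the opposing 25 gives net 49, < 53, so (a) does not meet the standard; on (b) the weight is 52, which does not reach 53, so (b) does not meet the standard.
  The applicant does not carry Stage I.1.
So the authority prevails on this issue.
— Issue II —
Stage II.1 (applicant, a substantially-more-likely showing, weight exceeds 79): (e) net 94−9=85 > 79 — meets.
  The applicant carries Stage II.1; the authority now bears the burden.
Stage II.2 (authority, a scintilla of evidence, weight is at least 9): (f) 4 < 9 — fails.
  The authority does not carry Stage II.2.
So the applicant prevails on this issue.
— Issue III —
Stage III.1 (applicant, a more-likely-than-not showing, weight exceeds 54): (g) 59 > 54 — meets; (h) net 95−40=55 > 54 — meets.
  Stage III.1 carried; the burden remains with the applicant.
Stage III.2 (applicant, a more-likely-than-not showing, weight exceeds 54): (i) net 61−1=60 > 54 — meets; (j) 58 > 54 — meets.
  Stage III.2 carried; the final stage is satisfied.
Every stage carried; the applicant prevails on this issue.
Per-issue: Issue I → authority; Issue II → applicant; Issue III → applicant. The applicant must prevail on every issue; overall, the authority prevails.

authority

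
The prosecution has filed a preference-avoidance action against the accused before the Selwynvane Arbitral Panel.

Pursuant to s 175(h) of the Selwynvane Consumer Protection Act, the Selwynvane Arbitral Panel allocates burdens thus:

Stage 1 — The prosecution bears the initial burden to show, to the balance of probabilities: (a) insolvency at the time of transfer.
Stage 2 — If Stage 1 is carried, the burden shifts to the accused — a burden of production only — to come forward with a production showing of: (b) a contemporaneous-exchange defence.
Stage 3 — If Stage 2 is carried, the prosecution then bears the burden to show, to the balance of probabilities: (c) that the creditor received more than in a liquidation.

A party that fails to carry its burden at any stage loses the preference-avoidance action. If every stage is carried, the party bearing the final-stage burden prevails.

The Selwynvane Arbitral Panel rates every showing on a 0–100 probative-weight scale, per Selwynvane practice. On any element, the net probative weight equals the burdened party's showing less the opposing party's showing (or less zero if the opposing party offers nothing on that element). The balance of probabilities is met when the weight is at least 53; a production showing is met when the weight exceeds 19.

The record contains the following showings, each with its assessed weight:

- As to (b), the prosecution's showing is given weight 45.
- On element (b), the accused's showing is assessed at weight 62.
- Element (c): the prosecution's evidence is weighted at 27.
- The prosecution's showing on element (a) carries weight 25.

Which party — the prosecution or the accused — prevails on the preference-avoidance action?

At Stage 1 the prosecution must meet the balance of probabilities (weight is at least 53): on (a) the weight is 25, which does not reach 53, so (a) does not meet the standard.
  Not every element is met, so the prosecution fails to carry Stage 1.
The analysis ends at Stage 1; the accused prevails.

accused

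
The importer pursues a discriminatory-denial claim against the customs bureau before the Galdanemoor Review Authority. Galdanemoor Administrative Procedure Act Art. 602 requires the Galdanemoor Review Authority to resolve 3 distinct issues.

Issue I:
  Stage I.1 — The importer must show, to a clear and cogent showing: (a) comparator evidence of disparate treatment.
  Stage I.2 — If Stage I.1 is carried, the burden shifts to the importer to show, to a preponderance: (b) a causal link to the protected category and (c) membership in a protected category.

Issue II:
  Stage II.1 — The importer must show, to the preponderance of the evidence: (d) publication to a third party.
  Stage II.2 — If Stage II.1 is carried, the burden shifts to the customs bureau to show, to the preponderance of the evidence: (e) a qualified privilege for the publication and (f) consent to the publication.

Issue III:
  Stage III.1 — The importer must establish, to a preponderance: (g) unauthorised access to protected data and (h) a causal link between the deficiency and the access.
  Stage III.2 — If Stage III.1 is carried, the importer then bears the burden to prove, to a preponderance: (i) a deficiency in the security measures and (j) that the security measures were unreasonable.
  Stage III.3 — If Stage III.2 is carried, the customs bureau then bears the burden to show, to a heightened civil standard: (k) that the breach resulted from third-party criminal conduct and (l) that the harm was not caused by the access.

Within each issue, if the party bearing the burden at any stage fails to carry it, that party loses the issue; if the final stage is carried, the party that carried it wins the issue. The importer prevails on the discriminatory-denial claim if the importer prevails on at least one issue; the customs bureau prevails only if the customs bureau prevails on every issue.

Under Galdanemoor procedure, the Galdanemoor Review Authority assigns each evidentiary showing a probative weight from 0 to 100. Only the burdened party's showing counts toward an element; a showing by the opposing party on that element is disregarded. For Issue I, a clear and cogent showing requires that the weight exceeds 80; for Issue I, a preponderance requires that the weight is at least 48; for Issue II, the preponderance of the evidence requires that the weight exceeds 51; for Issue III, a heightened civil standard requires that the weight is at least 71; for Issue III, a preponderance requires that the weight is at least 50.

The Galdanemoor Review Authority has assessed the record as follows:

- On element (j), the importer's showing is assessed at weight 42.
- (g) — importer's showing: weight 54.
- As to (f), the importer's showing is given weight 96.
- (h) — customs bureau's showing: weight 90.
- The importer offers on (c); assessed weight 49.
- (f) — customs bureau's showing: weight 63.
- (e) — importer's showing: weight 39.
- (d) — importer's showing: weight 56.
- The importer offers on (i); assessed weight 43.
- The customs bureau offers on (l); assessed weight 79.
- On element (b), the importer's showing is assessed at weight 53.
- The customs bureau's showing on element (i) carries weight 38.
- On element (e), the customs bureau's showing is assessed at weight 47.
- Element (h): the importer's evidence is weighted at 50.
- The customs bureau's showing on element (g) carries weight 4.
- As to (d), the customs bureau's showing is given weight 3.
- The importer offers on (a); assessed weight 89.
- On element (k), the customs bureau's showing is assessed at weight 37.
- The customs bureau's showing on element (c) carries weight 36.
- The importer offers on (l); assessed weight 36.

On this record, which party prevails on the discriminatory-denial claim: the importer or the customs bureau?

— Issue I —
Stage I.1 — burden on importer; standard: a clear and cogent showing (weight exceeds 80).
    (a): 89 > 80 [met]
  All elements met. The importer retains the burden for Stage I.2.
Stage I.2 — burden on importer; standard: a preponderance (weight is at least 48).
    (b): 53 ≥ 48 [met]
    (c): 49 (customs bureau's 36 disregarded) ≥ 48 [met]
  Stage I.2 carried; the final stage is satisfied.
With every stage satisfied, the importer prevails on this issue.
— Issue II —
At Stage II.1 the importer must meet the preponderance of the evidence (weight exceeds 51): on (d) the weight is 56 (the customs bureau's 3 is given no effect), > 51, so (d) meets the standard.
  All elements met. The burden passes to the customs bureau.
At Stage II.2 the customs bureau must meet the preponderance of the evidence (weight exceeds 51): on (e) the weight is 47 (the importer's 39 is given no effect), ≤ 51, so (e) does not meet the standard; on (f) the weight is 63 (the importer's 96 is given no effect), > 51, so (f) meets the standard.
  The customs bureau does not carry Stage II.2.
The importer prevails on this issue.
— Issue III —
Stage III.1 — burden on importer; standard: a preponderance (weight is at least 50).
    (g): 54 (customs bureau's 4 disregarded) ≥ 50 [met]
    (h): 50 (customs bureau's 90 disregarded) ≥ 50 [met]
  Stage III.1 is satisfied; the importer continues to bear the burden.
Stage III.2 — burden on importer; standard: a preponderance (weight is at least 50).
    (i): 43 (customs bureau's 38 disregarded) < 50 [not met]
    (j): 42 < 50 [not met]
  The importer does not carry Stage III.2.
The analysis ends at Stage III.2; the customs bureau prevails on this issue.
Per-issue: Issue I → importer; Issue II → importer; Issue III → customs bureau. The importer must prevail on at least one issue; overall, the importer prevails.

importer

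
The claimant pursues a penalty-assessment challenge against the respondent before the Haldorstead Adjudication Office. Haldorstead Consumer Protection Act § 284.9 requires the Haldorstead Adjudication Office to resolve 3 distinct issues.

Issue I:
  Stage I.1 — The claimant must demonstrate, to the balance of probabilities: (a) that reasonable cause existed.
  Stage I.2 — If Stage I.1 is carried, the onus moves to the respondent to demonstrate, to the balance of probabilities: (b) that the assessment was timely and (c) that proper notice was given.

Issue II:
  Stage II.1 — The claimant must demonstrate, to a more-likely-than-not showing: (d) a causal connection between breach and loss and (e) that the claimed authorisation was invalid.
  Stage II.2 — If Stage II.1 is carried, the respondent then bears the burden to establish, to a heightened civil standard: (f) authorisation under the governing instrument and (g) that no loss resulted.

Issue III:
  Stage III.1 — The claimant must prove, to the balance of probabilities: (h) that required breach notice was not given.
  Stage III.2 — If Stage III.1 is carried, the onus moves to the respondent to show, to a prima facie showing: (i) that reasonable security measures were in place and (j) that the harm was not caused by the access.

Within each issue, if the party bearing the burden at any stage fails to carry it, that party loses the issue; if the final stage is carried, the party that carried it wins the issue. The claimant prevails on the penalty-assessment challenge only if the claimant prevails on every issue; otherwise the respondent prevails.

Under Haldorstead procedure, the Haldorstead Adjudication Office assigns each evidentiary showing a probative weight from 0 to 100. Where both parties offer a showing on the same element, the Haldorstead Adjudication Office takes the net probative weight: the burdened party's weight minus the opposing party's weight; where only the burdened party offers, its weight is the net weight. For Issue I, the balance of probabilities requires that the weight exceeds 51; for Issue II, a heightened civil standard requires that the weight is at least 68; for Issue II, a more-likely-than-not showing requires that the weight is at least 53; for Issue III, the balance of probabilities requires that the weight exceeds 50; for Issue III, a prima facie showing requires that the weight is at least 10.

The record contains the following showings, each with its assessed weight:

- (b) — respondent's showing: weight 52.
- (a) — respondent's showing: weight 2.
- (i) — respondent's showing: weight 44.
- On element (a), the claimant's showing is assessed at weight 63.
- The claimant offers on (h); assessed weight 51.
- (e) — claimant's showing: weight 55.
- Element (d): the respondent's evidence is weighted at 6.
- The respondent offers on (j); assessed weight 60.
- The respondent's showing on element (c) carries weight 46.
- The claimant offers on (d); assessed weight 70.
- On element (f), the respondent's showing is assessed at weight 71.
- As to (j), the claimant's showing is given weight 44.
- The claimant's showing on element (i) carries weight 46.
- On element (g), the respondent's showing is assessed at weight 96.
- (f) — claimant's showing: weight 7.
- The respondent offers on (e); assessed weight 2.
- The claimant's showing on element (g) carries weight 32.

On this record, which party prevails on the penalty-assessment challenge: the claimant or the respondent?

claimant

— Issue I —
At Stage I.1 the claimant must meet the balance of probabilities (weight exceeds 51): on (a) the weight is 63 less the opposing 2 gives net 61, which does exceed 51, so (a) meets the standard.
  All elements met. The burden passes to the respondent.
At Stage I.2 the respondent must meet the balance of probabilities (weight exceeds 51): on (b) the weight is 52, which does exceed 51, so (b) meets the standard; on (c) the weight is 46, ≤ 51, so (c) does not meet the standard.
  Not every element is met, so the respondent fails to carry Stage I.2.
So the claimant prevails on this issue.
— Issue II —
Stage II.1 — burden on claimant; standard: a more-likely-than-not showing (weight is at least 53).
    (d): 70 − 6 = 64 ≥ 53 [met]
    (e): 55 − 2 = 53 ≥ 53 [met]
  Stage II.1 carried; the burden shifts to the respondent.
Stage II.2 — burden on respondent; standard: a heightened civil standard (weight is at least 68).
    (f): 71 − 7 = 64 < 68 [not met]
    (g): 96 − 32 = 64 < 68 [not met]
  The respondent does not carry Stage II.2.
The analysis ends at Stage II.2; the claimant prevails on this issue.
— Issue III —
Stage III.1 — burden on claimant; standard: the balance of probabilities (weight exceeds 50).
    (h): 51 > 50 [met]
  The claimant carries Stage III.1; the respondent now bears the burden.
Stage III.2 — burden on respondent; standard: a prima facie showing (weight is at least 10).
    (i): 44 − 46 = -2 < 10 [not met]
    (j): 60 − 44 = 16 ≥ 10 [met]
  The respondent does not carry Stage III.2.
The analysis ends at Stage III.2; the claimant prevails on this issue.
Per-issue: Issue I → claimant; Issue II → claimant; Issue III → claimant. The claimant must prevail on every issue; overall, the claimant prevails.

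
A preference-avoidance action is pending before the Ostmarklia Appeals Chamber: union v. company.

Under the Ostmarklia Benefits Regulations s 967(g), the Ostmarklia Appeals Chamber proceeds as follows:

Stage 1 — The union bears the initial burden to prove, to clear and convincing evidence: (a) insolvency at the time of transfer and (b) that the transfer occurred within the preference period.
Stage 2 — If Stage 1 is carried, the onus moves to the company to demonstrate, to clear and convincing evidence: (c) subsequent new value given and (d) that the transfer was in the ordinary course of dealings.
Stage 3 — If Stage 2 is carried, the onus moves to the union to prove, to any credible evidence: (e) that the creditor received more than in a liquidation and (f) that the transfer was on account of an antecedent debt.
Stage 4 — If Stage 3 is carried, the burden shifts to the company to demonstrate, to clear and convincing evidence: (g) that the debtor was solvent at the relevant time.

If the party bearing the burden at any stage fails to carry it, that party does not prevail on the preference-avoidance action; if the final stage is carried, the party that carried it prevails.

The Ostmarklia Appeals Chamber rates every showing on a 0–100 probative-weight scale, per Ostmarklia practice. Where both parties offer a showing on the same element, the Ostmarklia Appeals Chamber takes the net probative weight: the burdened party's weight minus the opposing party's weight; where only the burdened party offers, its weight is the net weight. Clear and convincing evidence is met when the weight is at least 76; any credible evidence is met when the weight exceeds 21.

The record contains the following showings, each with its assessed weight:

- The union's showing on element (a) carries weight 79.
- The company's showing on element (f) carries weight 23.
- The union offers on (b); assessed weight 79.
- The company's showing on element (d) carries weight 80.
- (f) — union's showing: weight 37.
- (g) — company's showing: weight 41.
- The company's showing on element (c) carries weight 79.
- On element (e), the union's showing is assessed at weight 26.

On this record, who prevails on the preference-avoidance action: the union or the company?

At Stage 1 the union must meet clear and convincing evidence (weight is at least 76): on (a) the weight is 79, ≥ 76, so (a) meets the standard; on (b) the weight is 79, which does reach 76, so (b) meets the standard.
  All elements met. The burden passes to the company.
At Stage 2 the company must meet clear and convincing evidence (weight is at least 76): on (c) the weight is 79, which does reach 76, so (c) meets the standard; on (d) the weight is 80, ≥ 76, so (d) meets the standard.
  Stage 2 is satisfied; the onus moves to the union.
At Stage 3 the union must meet any credible evidence (weight exceeds 21): on (e) the weight is 26, > 21, so (e) meets the standard; on (f) the weight is 37 less the opposing 23 gives net 14, which does not exceed 21, so (f) does not meet the standard.
  Stage 3 not carried; the union fails its burden.
So the company prevails.

company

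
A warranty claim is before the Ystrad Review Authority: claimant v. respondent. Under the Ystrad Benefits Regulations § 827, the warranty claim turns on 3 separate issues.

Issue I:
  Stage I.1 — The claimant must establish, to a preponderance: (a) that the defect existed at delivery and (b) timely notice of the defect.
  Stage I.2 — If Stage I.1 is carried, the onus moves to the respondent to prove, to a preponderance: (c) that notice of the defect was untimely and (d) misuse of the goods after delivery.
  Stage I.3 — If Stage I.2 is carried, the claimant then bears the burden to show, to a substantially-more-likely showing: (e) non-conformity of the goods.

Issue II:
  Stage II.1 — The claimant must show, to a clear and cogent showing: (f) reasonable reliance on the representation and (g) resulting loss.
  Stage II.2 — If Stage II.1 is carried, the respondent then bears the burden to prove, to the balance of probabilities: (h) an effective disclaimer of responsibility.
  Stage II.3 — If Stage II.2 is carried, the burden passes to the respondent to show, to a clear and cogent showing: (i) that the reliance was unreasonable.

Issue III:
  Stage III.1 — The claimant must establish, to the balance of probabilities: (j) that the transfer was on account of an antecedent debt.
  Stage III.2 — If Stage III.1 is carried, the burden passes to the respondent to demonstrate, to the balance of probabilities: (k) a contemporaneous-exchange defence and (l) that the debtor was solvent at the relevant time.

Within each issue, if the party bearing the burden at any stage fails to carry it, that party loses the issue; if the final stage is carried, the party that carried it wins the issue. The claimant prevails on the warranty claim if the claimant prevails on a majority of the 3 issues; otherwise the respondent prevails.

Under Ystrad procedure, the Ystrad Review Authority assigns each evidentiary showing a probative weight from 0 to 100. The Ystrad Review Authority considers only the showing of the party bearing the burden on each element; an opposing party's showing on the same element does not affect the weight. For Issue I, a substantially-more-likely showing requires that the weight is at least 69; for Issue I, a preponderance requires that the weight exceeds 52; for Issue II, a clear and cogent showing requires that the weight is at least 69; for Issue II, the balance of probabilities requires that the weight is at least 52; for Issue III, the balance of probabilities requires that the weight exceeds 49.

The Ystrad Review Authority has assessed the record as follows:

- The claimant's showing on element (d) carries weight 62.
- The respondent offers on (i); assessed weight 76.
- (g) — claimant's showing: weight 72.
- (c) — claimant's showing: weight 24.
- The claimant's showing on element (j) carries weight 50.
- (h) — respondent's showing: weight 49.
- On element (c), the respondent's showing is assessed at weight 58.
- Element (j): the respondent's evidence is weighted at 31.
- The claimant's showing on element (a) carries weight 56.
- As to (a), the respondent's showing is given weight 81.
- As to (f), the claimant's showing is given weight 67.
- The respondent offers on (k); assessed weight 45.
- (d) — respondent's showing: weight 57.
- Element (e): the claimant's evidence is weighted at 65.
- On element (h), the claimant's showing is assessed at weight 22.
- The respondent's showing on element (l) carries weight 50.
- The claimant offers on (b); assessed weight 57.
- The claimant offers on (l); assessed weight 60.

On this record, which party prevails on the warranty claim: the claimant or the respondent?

respondent

— Issue I —
At Stage I.1 the claimant must meet a preponderance (weight exceeds 52): on (a) the weight is 56 (the respondent's 81 is given no effect), which does exceed 52, so (a) meets the standard; on (b) the weight is 57, > 52, so (b) meets the standard.
  The claimant carries Stage I.1; the respondent now bears the burden.
At Stage I.2 the respondent must meet a preponderance (weight exceeds 52): on (c) the weight is 58 (the claimant's 24 is given no effect), which does exceed 52, so (c) meets the standard; on (d) the weight is 57 (the claimant's 62 is given no effect), which does exceed 52, so (d) meets the standard.
  Stage I.2 carried; the burden shifts to the claimant.
At Stage I.3 the claimant must meet a substantially-more-likely showing (weight is at least 69): on (e) the weight is 65, which does not reach 69, so (e) does not meet the standard.
  Stage I.3 not carried; the claimant fails its burden.
The analysis ends at Stage I.3; the respondent prevails on this issue.
— Issue II —
At Stage II.1 the claimant must meet a clear and cogent showing (weight is at least 69): on (f) the weight is 67, < 69, so (f) does not meet the standard; on (g) the weight is 72, ≥ 69, so (g) meets the standard.
  The claimant does not carry Stage II.1.
The respondent prevails on this issue.
— Issue III —
Stage III.1 (claimant, the balance of probabilities, weight exceeds 49): (j) 50 (respondent's 31 disregarded) > 49 — meets.
  The claimant carries Stage III.1; the respondent now bears the burden.
Stage III.2 (respondent, the balance of probabilities, weight exceeds 49): (k) 45 ≤ 49 — fails; (l) 50 (claimant's 60 disregarded) > 49 — meets.
  The respondent does not carry Stage III.2.
The claimant prevails on this issue.
Per-issue: Issue I → respondent; Issue II → respondent; Issue III → claimant. The claimant must prevail on a majority of issues; overall, the respondent prevails.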